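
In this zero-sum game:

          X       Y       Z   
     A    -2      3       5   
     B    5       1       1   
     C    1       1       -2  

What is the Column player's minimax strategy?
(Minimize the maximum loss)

Column should play Y, value = 3

Work:
Column player minimizes Row's maximum payoff:
Column X: max payoff to Row = 5
Column Y: max payoff to Row = 3
Column Z: max payoff to Row = 5
Minimum is 3, achieved by column Y.
Minimax strategy: Y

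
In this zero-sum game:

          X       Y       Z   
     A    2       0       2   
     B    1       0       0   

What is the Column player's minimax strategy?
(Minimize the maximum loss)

Column should play Y, value = 0

Work:
Column player minimizes Row's maximum payoff:
Column X: max payoff to Row = 2
Column Y: max payoff to Row = 0
Column Z: max payoff to Row = 2
Minimum is 0, achieved by column Y.
Minimax strategy: Y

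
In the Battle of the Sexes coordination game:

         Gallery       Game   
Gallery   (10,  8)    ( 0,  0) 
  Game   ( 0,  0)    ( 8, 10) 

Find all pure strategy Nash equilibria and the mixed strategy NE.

Pure NE: (Gallery, Gallery) and (Game, Game); Mixed NE: p = 0.5556, q = 0.4444

Work:
Check pure NE:
(Gallery, Gallery): (10, 8) - no unilateral deviation beneficial
(Game, Game): (8, 10) - no unilateral deviation beneficial
Mixed NE: P1 plays Gallery with p = 0.5556, P2 plays Gallery with q = 0.4444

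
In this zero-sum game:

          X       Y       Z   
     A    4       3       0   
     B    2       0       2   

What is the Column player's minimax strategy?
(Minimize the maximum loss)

Column should play Z, value = 2

Work:
Column player minimizes Row's maximum payoff:
Column X: max payoff to Row = 4
Column Y: max payoff to Row = 3
Column Z: max payoff to Row = 2
Minimum is 2, achieved by column Z.
Minimax strategy: Z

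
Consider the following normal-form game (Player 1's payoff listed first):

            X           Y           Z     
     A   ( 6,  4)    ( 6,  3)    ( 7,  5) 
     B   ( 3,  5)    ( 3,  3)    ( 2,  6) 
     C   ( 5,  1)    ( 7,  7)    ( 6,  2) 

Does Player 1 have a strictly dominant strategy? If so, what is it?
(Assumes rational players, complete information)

No strictly dominant strategy exists for Player 1

Work:
A strategy strictly dominates another if it gives a strictly higher payoff against every opponent action. Compare each pair of P1's strategies column-by-column:
  A vs B: [6 vs 3, 6 vs 3, 7 vs 2] → A strictly dominates B
  A vs C: [6 vs 5, 6 vs 7, 7 vs 6] → A does not strictly dominate C (column Y: 6 ≤ 7)
  B vs A: [3 vs 6, 3 vs 6, 2 vs 7] → B does not strictly dominate A (column X: 3 ≤ 6)
  B vs C: [3 vs 5, 3 vs 7, 2 vs 6] → B does not strictly dominate C (column X: 3 ≤ 5)
  C vs A: [5 vs 6, 7 vs 6, 6 vs 7] → C does not strictly dominate A (column X: 5 ≤ 6)
  C vs B: [5 vs 3, 7 vs 3, 6 vs 2] → C strictly dominates B
No single strategy strictly dominates all others → no strictly dominant strategy.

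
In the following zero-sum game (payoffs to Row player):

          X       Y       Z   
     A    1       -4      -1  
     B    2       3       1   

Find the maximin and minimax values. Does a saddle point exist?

Maximin = 1, Minimax = 1, Saddle: True

Work:
Row minimums: [-4, 1] → maximin = 1
Column maximums: [2, 3, 1] → minimax = 1
Saddle point exists! Game value = 1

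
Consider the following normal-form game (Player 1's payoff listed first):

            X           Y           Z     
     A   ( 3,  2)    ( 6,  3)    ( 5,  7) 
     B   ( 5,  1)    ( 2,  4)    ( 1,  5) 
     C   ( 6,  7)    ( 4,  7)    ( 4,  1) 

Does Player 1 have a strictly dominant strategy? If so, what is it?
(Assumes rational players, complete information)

No strictly dominant strategy exists for Player 1

Work:
A strategy strictly dominates another if it gives a strictly higher payoff against every opponent action. Compare each pair of P1's strategies column-by-column:
  A vs B: [3 vs 5, 6 vs 2, 5 vs 1] → A does not strictly dominate B (column X: 3 ≤ 5)
  A vs C: [3 vs 6, 6 vs 4, 5 vs 4] → A does not strictly dominate C (column X: 3 ≤ 6)
  B vs A: [5 vs 3, 2 vs 6, 1 vs 5] → B does not strictly dominate A (column Y: 2 ≤ 6)
  B vs C: [5 vs 6, 2 vs 4, 1 vs 4] → B does not strictly dominate C (column X: 5 ≤ 6)
  C vs A: [6 vs 3, 4 vs 6, 4 vs 5] → C does not strictly dominate A (column Y: 4 ≤ 6)
  C vs B: [6 vs 5, 4 vs 2, 4 vs 1] → C strictly dominates B
No single strategy strictly dominates all others → no strictly dominant strategy.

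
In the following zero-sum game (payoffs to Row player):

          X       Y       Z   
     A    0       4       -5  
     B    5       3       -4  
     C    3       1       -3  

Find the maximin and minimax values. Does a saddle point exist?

Maximin = -3, Minimax = -3, Saddle: True

Work:
Row minimums: [-5, -4, -3] → maximin = -3
Column maximums: [5, 4, -3] → minimax = -3
Saddle point exists! Game value = -3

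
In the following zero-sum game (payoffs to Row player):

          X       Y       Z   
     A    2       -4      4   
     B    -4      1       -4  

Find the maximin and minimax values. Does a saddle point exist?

Maximin = -4, Minimax = 1, Saddle: False

Work:
Row minimums: [-4, -4] → maximin = -4
Column maximums: [2, 1, 4] → minimax = 1
No saddle point (maximin ≠ minimax). Mixed strategy needed.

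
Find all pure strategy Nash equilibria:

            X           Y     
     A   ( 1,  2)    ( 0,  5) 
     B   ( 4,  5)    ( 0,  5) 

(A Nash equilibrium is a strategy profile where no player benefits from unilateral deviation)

Nash equilibrium: (A, Y), (B, X), (B, Y)

Work:
Best responses:
  P1 vs X: payoffs [1, 4] → best response B (payoff 4)
  P1 vs Y: payoffs [0, 0] → best response A/B (payoff 0)
  P2 vs A: payoffs [2, 5] → best response Y (payoff 5)
  P2 vs B: payoffs [5, 5] → best response X/Y (payoff 5)
Mutual best responses: (A,Y), (B,X), (B,Y) → Nash equilibria.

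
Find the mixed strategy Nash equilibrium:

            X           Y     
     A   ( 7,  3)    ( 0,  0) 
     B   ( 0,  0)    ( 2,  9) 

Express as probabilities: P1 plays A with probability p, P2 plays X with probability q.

p = 0.75, q = 0.2222

Work:
Find probabilities that make opponent indifferent:
P2 chooses q to make P1 indifferent between A and B
P1 chooses p to make P2 indifferent between X and Y
Mixed NE: P1 plays (A: 0.75, B: 0.25), P2 plays (X: 0.2222, Y: 0.7778)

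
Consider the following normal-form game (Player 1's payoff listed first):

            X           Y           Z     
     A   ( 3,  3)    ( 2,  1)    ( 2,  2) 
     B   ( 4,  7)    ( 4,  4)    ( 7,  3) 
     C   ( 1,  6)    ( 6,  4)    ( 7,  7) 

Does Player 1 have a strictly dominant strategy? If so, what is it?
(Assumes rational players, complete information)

No strictly dominant strategy exists for Player 1

Work:
A strategy strictly dominates another if it gives a strictly higher payoff against every opponent action. Compare each pair of P1's strategies column-by-column:
  A vs B: [3 vs 4, 2 vs 4, 2 vs 7] → A does not strictly dominate B (column X: 3 ≤ 4)
  A vs C: [3 vs 1, 2 vs 6, 2 vs 7] → A does not strictly dominate C (column Y: 2 ≤ 6)
  B vs A: [4 vs 3, 4 vs 2, 7 vs 2] → B strictly dominates A
  B vs C: [4 vs 1, 4 vs 6, 7 vs 7] → B does not strictly dominate C (column Y: 4 ≤ 6)
  C vs A: [1 vs 3, 6 vs 2, 7 vs 2] → C does not strictly dominate A (column X: 1 ≤ 3)
  C vs B: [1 vs 4, 6 vs 4, 7 vs 7] → C does not strictly dominate B (column X: 1 ≤ 4)
No single strategy strictly dominates all others → no strictly dominant strategy.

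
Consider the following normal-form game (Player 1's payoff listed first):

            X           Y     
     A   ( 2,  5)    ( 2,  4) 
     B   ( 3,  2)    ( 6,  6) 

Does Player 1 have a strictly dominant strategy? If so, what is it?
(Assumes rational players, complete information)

Yes, Player 1's strictly dominant strategy is B

Work:
A strategy strictly dominates another if it gives a strictly higher payoff against every opponent action. Compare each pair of P1's strategies column-by-column:
  A vs B: [2 vs 3, 2 vs 6] → A does not strictly dominate B (column X: 2 ≤ 3)
  B vs A: [3 vs 2, 6 vs 2] → B strictly dominates A
B strictly dominates every other strategy → strictly dominant.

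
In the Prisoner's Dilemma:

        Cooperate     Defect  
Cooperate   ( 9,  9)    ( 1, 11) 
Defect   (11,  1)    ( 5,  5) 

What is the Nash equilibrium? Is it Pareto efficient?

(Defect, Defect) is NE; not Pareto efficient

Work:
Defect dominates Cooperate for both players:
If P2 cooperates: Defect (11) > Cooperate (9)
If P2 defects: Defect (5) > Cooperate (1)
NE: (Defect, Defect) with payoff (5, 5)
But (Cooperate, Cooperate) = (9, 9) Pareto dominates (5, 5)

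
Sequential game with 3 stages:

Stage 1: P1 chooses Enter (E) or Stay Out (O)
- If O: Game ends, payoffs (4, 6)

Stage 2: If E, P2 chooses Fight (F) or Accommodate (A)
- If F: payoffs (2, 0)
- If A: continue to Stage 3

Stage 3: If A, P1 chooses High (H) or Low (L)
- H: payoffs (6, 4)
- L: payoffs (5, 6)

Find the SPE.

SPE: (E, A, H); Outcome (6, 4)

Work:
Stage 3: P1 chooses H (6 vs 5)
Stage 2: P2: F->0, A->4 (anticipating H). Choose A
Stage 1: P1: O->4, E->6 (anticipating A, H). Choose E
SPE path: E -> A -> H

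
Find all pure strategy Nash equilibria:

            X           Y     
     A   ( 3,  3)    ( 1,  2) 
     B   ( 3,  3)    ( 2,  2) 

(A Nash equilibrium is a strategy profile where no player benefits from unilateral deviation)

Nash equilibrium: (A, X), (B, X)

Work:
Best responses:
  P1 vs X: payoffs [3, 3] → best response A/B (payoff 3)
  P1 vs Y: payoffs [1, 2] → best response B (payoff 2)
  P2 vs A: payoffs [3, 2] → best response X (payoff 3)
  P2 vs B: payoffs [3, 2] → best response X (payoff 3)
Mutual best responses: (A,X), (B,X) → Nash equilibria.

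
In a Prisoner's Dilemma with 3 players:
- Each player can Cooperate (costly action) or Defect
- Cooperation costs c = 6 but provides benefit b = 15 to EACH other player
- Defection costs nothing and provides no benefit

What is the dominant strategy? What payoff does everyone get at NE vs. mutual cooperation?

Dominant: Defect; NE payoff = 0; Coop payoff = 24

Work:
Defect dominates (saves cost c = 6, benefit to others is external)
NE: All defect → everyone gets 0
If all cooperate: each receives (2)×15 - 6 = 24
Social dilemma: 24 > 0 but NE gives 0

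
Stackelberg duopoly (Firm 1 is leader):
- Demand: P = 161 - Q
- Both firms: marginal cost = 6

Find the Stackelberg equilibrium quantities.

q₁* (leader) = 77.5, q₂* (follower) = 38.75

Work:
Follower's reaction: q₂ = (a - c - q₁)/2
Leader substitutes: π₁ = q₁·(a - q₁ - (a-c-q₁)/2 - c)
FOC: q₁* = (161 - 6)/2 = 77.50
Then: q₂* = (161 - 6 - 77.5)/2 = 38.75
Leader has first-mover advantage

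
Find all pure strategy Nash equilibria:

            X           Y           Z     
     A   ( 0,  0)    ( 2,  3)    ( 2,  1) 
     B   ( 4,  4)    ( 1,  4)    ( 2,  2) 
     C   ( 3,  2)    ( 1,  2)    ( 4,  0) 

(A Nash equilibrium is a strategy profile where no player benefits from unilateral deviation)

Nash equilibrium: (A, Y), (B, X)

Work:
Best responses:
  P1 vs X: payoffs [0, 4, 3] → best response B (payoff 4)
  P1 vs Y: payoffs [2, 1, 1] → best response A (payoff 2)
  P1 vs Z: payoffs [2, 2, 4] → best response C (payoff 4)
  P2 vs A: payoffs [0, 3, 1] → best response Y (payoff 3)
  P2 vs B: payoffs [4, 4, 2] → best response X/Y (payoff 4)
  P2 vs C: payoffs [2, 2, 0] → best response X/Y (payoff 2)
Mutual best responses: (A,Y), (B,X) → Nash equilibria.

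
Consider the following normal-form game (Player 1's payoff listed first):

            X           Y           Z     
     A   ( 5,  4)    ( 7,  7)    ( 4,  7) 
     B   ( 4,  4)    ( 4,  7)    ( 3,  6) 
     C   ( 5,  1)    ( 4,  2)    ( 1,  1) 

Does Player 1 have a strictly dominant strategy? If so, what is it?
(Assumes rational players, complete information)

No strictly dominant strategy exists for Player 1

Work:
A strategy strictly dominates another if it gives a strictly higher payoff against every opponent action. Compare each pair of P1's strategies column-by-column:
  A vs B: [5 vs 4, 7 vs 4, 4 vs 3] → A strictly dominates B
  A vs C: [5 vs 5, 7 vs 4, 4 vs 1] → A does not strictly dominate C (column X: 5 ≤ 5)
  B vs A: [4 vs 5, 4 vs 7, 3 vs 4] → B does not strictly dominate A (column X: 4 ≤ 5)
  B vs C: [4 vs 5, 4 vs 4, 3 vs 1] → B does not strictly dominate C (column X: 4 ≤ 5)
  C vs A: [5 vs 5, 4 vs 7, 1 vs 4] → C does not strictly dominate A (column X: 5 ≤ 5)
  C vs B: [5 vs 4, 4 vs 4, 1 vs 3] → C does not strictly dominate B (column Y: 4 ≤ 4)
No single strategy strictly dominates all others → no strictly dominant strategy.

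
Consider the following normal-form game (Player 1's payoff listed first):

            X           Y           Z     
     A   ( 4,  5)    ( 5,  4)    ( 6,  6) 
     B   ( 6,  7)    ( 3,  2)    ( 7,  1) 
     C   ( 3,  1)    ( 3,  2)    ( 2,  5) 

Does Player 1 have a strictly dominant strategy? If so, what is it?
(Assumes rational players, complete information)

No strictly dominant strategy exists for Player 1

Work:
A strategy strictly dominates another if it gives a strictly higher payoff against every opponent action. Compare each pair of P1's strategies column-by-column:
  A vs B: [4 vs 6, 5 vs 3, 6 vs 7] → A does not strictly dominate B (column X: 4 ≤ 6)
  A vs C: [4 vs 3, 5 vs 3, 6 vs 2] → A strictly dominates C
  B vs A: [6 vs 4, 3 vs 5, 7 vs 6] → B does not strictly dominate A (column Y: 3 ≤ 5)
  B vs C: [6 vs 3, 3 vs 3, 7 vs 2] → B does not strictly dominate C (column Y: 3 ≤ 3)
  C vs A: [3 vs 4, 3 vs 5, 2 vs 6] → C does not strictly dominate A (column X: 3 ≤ 4)
  C vs B: [3 vs 6, 3 vs 3, 2 vs 7] → C does not strictly dominate B (column X: 3 ≤ 6)
No single strategy strictly dominates all others → no strictly dominant strategy.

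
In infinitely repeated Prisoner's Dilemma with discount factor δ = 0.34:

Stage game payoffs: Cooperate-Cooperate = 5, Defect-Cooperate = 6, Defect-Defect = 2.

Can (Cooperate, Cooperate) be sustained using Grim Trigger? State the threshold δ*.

δ* = 0.25; since δ = 0.34 ≥ 0.25, cooperation can be sustained

Work:
For Grim Trigger:
Cooperate forever: 5/(1-δ)
Defect then punished: 6 + 2·δ/(1-δ)
Need: 5/(1-δ) ≥ 6 + 2·δ/(1-δ)
Solving: δ ≥ (T-R)/(T-P) = (6-5)/(6-2) = 0.25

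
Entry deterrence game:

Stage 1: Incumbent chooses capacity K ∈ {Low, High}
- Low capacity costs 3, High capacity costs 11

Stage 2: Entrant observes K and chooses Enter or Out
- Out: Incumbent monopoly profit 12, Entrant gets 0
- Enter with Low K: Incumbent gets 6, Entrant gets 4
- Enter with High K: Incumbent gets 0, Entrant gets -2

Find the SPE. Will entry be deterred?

SPE: (Low, Enter|Low, Out|High); Entry not deterred. Incumbent net profit = 3, Entrant gets 4

Work:
After Low K: Entrant enters (4 > 0)
After High K: Entrant stays out (-2 < 0)
Incumbent: Low → 6−3=3, High → 12−11=1
Incumbent chooses Low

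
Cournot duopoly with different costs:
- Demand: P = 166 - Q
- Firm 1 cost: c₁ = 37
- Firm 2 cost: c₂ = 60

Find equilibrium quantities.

q₁* = 50.67, q₂* = 27.67

Work:
Reaction: q₁ = (166 - 37 - q₂)/2
Reaction: q₂ = (166 - 60 - q₁)/2
Solve simultaneously:
q₁* = (166 - 2×37 + 60)/3 = 50.67
q₂* = (166 - 2×60 + 37)/3 = 27.67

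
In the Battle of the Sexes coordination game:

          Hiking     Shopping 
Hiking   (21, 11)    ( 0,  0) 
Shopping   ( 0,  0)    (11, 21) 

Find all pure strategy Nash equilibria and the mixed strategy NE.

Pure NE: (Hiking, Hiking) and (Shopping, Shopping); Mixed NE: p = 0.6562, q = 0.3438

Work:
Check pure NE:
(Hiking, Hiking): (21, 11) - no unilateral deviation beneficial
(Shopping, Shopping): (11, 21) - no unilateral deviation beneficial
Mixed NE: P1 plays Hiking with p = 0.6562, P2 plays Hiking with q = 0.3438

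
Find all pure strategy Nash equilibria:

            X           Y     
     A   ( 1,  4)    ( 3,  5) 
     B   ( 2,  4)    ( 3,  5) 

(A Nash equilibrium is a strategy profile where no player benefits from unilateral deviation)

Nash equilibrium: (A, Y), (B, Y)

Work:
Best responses:
  P1 vs X: payoffs [1, 2] → best response B (payoff 2)
  P1 vs Y: payoffs [3, 3] → best response A/B (payoff 3)
  P2 vs A: payoffs [4, 5] → best response Y (payoff 5)
  P2 vs B: payoffs [4, 5] → best response Y (payoff 5)
Mutual best responses: (A,Y), (B,Y) → Nash equilibria.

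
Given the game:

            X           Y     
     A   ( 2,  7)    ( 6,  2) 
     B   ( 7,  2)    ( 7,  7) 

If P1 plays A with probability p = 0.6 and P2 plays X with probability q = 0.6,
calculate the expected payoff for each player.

E[P1] = 4.96, E[P2] = 4.6

Work:
E[P1] = p·q·π₁(A,X) + p·(1-q)·π₁(A,Y) + (1-p)·q·π₁(B,X) + (1-p)·(1-q)·π₁(B,Y)
= 0.6·0.6·2 + 0.6·0.4·6 + 0.4·0.6·7 + 0.4·0.4·7
= 4.96

E[P2] = 4.6 (similar calculation)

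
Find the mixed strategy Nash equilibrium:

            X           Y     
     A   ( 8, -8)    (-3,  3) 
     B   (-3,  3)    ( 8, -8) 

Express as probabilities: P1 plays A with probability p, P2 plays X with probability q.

p = 0.5, q = 0.5

Work:
Find probabilities that make opponent indifferent:
P2 chooses q to make P1 indifferent between A and B
P1 chooses p to make P2 indifferent between X and Y
Mixed NE: P1 plays (A: 0.5, B: 0.5), P2 plays (X: 0.5, Y: 0.5)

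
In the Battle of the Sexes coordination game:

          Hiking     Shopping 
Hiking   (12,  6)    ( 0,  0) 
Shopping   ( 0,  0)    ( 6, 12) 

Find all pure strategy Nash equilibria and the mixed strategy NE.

Pure NE: (Hiking, Hiking) and (Shopping, Shopping); Mixed NE: p = 0.6667, q = 0.3333

Work:
Check pure NE:
(Hiking, Hiking): (12, 6) - no unilateral deviation beneficial
(Shopping, Shopping): (6, 12) - no unilateral deviation beneficial
Mixed NE: P1 plays Hiking with p = 0.6667, P2 plays Hiking with q = 0.3333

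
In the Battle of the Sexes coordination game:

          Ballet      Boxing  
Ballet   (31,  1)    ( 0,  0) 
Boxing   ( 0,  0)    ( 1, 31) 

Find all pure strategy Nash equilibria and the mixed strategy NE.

Pure NE: (Ballet, Ballet) and (Boxing, Boxing); Mixed NE: p = 0.9688, q = 0.0312

Work:
Check pure NE:
(Ballet, Ballet): (31, 1) - no unilateral deviation beneficial
(Boxing, Boxing): (1, 31) - no unilateral deviation beneficial
Mixed NE: P1 plays Ballet with p = 0.9688, P2 plays Ballet with q = 0.0312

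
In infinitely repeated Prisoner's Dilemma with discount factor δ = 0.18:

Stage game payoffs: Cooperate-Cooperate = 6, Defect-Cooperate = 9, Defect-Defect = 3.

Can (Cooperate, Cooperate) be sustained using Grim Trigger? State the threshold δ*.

δ* = 0.5; since δ = 0.18 < 0.5, cooperation cannot be sustained

Work:
For Grim Trigger:
Cooperate forever: 6/(1-δ)
Defect then punished: 9 + 3·δ/(1-δ)
Need: 6/(1-δ) ≥ 9 + 3·δ/(1-δ)
Solving: δ ≥ (T-R)/(T-P) = (9-6)/(9-3) = 0.5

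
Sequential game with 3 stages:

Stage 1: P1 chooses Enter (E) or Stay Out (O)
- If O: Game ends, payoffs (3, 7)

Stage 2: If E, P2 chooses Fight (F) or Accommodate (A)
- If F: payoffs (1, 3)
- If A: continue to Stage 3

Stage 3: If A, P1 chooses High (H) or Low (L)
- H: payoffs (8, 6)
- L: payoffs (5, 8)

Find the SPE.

SPE: (E, A, H); Outcome (8, 6)

Work:
Stage 3: P1 chooses H (8 vs 5)
Stage 2: P2: F->3, A->6 (anticipating H). Choose A
Stage 1: P1: O->3, E->8 (anticipating A, H). Choose E
SPE path: E -> A -> H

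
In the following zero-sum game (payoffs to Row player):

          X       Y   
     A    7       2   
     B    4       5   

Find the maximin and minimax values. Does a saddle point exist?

Maximin = 4, Minimax = 5, Saddle: False

Work:
Row minimums: [2, 4] → maximin = 4
Column maximums: [7, 5] → minimax = 5
No saddle point (maximin ≠ minimax). Mixed strategy needed.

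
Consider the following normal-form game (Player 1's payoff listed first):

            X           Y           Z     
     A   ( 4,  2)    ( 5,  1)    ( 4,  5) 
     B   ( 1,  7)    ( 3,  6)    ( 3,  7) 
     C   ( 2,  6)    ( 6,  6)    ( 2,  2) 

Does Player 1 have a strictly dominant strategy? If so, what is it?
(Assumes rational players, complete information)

No strictly dominant strategy exists for Player 1

Work:
A strategy strictly dominates another if it gives a strictly higher payoff against every opponent action. Compare each pair of P1's strategies column-by-column:
  A vs B: [4 vs 1, 5 vs 3, 4 vs 3] → A strictly dominates B
  A vs C: [4 vs 2, 5 vs 6, 4 vs 2] → A does not strictly dominate C (column Y: 5 ≤ 6)
  B vs A: [1 vs 4, 3 vs 5, 3 vs 4] → B does not strictly dominate A (column X: 1 ≤ 4)
  B vs C: [1 vs 2, 3 vs 6, 3 vs 2] → B does not strictly dominate C (column X: 1 ≤ 2)
  C vs A: [2 vs 4, 6 vs 5, 2 vs 4] → C does not strictly dominate A (column X: 2 ≤ 4)
  C vs B: [2 vs 1, 6 vs 3, 2 vs 3] → C does not strictly dominate B (column Z: 2 ≤ 3)
No single strategy strictly dominates all others → no strictly dominant strategy.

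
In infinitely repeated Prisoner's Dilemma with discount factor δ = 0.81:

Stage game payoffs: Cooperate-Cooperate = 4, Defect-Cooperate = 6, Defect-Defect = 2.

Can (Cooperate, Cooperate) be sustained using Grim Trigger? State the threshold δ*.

δ* = 0.5; since δ = 0.81 ≥ 0.5, cooperation can be sustained

Work:
For Grim Trigger:
Cooperate forever: 4/(1-δ)
Defect then punished: 6 + 2·δ/(1-δ)
Need: 4/(1-δ) ≥ 6 + 2·δ/(1-δ)
Solving: δ ≥ (T-R)/(T-P) = (6-4)/(6-2) = 0.5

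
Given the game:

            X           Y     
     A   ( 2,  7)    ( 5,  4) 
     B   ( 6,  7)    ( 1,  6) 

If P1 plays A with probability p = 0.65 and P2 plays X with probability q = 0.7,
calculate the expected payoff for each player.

E[P1] = 3.46, E[P2] = 6.31

Work:
E[P1] = p·q·π₁(A,X) + p·(1-q)·π₁(A,Y) + (1-p)·q·π₁(B,X) + (1-p)·(1-q)·π₁(B,Y)
= 0.65·0.7·2 + 0.65·0.3·5 + 0.35·0.7·6 + 0.35·0.3·1
= 3.46

E[P2] = 6.31 (similar calculation)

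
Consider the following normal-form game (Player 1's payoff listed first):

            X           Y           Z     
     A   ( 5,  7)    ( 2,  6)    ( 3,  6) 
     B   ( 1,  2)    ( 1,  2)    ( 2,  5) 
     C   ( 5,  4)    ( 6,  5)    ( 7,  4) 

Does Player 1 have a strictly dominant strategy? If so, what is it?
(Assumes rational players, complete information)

No strictly dominant strategy exists for Player 1

Work:
A strategy strictly dominates another if it gives a strictly higher payoff against every opponent action. Compare each pair of P1's strategies column-by-column:
  A vs B: [5 vs 1, 2 vs 1, 3 vs 2] → A strictly dominates B
  A vs C: [5 vs 5, 2 vs 6, 3 vs 7] → A does not strictly dominate C (column X: 5 ≤ 5)
  B vs A: [1 vs 5, 1 vs 2, 2 vs 3] → B does not strictly dominate A (column X: 1 ≤ 5)
  B vs C: [1 vs 5, 1 vs 6, 2 vs 7] → B does not strictly dominate C (column X: 1 ≤ 5)
  C vs A: [5 vs 5, 6 vs 2, 7 vs 3] → C does not strictly dominate A (column X: 5 ≤ 5)
  C vs B: [5 vs 1, 6 vs 1, 7 vs 2] → C strictly dominates B
No single strategy strictly dominates all others → no strictly dominant strategy.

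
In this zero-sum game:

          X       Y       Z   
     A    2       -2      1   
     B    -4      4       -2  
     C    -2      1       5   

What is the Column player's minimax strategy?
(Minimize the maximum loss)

Column should play X, value = 2

Work:
Column player minimizes Row's maximum payoff:
Column X: max payoff to Row = 2
Column Y: max payoff to Row = 4
Column Z: max payoff to Row = 5
Minimum is 2, achieved by column X.
Minimax strategy: X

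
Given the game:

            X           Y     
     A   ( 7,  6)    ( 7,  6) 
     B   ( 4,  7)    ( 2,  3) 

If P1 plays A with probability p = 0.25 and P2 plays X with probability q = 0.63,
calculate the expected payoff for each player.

E[P1] = 4.195, E[P2] = 5.64

Work:
E[P1] = p·q·π₁(A,X) + p·(1-q)·π₁(A,Y) + (1-p)·q·π₁(B,X) + (1-p)·(1-q)·π₁(B,Y)
= 0.25·0.63·7 + 0.25·0.37·7 + 0.75·0.63·4 + 0.75·0.37·2
= 4.195

E[P2] = 5.64 (similar calculation)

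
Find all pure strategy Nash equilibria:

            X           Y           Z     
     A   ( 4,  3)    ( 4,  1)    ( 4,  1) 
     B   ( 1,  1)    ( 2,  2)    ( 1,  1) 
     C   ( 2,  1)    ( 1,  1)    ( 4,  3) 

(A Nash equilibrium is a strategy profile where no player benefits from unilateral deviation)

Nash equilibrium: (A, X), (C, Z)

Work:
Best responses:
  P1 vs X: payoffs [4, 1, 2] → best response A (payoff 4)
  P1 vs Y: payoffs [4, 2, 1] → best response A (payoff 4)
  P1 vs Z: payoffs [4, 1, 4] → best response A/C (payoff 4)
  P2 vs A: payoffs [3, 1, 1] → best response X (payoff 3)
  P2 vs B: payoffs [1, 2, 1] → best response Y (payoff 2)
  P2 vs C: payoffs [1, 1, 3] → best response Z (payoff 3)
Mutual best responses: (A,X), (C,Z) → Nash equilibria.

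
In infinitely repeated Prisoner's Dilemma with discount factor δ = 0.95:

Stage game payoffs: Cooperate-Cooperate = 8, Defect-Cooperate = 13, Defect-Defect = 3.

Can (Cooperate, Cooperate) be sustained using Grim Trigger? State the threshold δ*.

δ* = 0.5; since δ = 0.95 ≥ 0.5, cooperation can be sustained

Work:
For Grim Trigger:
Cooperate forever: 8/(1-δ)
Defect then punished: 13 + 3·δ/(1-δ)
Need: 8/(1-δ) ≥ 13 + 3·δ/(1-δ)
Solving: δ ≥ (T-R)/(T-P) = (13-8)/(13-3) = 0.5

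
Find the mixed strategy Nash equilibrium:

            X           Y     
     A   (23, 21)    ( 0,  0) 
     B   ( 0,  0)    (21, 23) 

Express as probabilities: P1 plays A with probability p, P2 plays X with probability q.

p = 0.5227, q = 0.4773

Work:
Find probabilities that make opponent indifferent:
P2 chooses q to make P1 indifferent between A and B
P1 chooses p to make P2 indifferent between X and Y
Mixed NE: P1 plays (A: 0.5227, B: 0.4773), P2 plays (X: 0.4773, Y: 0.5227)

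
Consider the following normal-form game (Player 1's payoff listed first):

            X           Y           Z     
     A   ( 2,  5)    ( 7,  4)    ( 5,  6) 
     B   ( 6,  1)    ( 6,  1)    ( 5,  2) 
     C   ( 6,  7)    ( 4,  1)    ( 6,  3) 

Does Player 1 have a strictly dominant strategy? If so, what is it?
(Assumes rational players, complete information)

No strictly dominant strategy exists for Player 1

Work:
A strategy strictly dominates another if it gives a strictly higher payoff against every opponent action. Compare each pair of P1's strategies column-by-column:
  A vs B: [2 vs 6, 7 vs 6, 5 vs 5] → A does not strictly dominate B (column X: 2 ≤ 6)
  A vs C: [2 vs 6, 7 vs 4, 5 vs 6] → A does not strictly dominate C (column X: 2 ≤ 6)
  B vs A: [6 vs 2, 6 vs 7, 5 vs 5] → B does not strictly dominate A (column Y: 6 ≤ 7)
  B vs C: [6 vs 6, 6 vs 4, 5 vs 6] → B does not strictly dominate C (column X: 6 ≤ 6)
  C vs A: [6 vs 2, 4 vs 7, 6 vs 5] → C does not strictly dominate A (column Y: 4 ≤ 7)
  C vs B: [6 vs 6, 4 vs 6, 6 vs 5] → C does not strictly dominate B (column X: 6 ≤ 6)
No single strategy strictly dominates all others → no strictly dominant strategy.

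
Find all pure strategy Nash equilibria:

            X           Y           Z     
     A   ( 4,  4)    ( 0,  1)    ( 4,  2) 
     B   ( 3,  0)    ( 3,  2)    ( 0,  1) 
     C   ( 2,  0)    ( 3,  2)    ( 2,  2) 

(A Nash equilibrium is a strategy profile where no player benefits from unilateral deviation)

Nash equilibrium: (A, X), (B, Y), (C, Y)

Work:
Best responses:
  P1 vs X: payoffs [4, 3, 2] → best response A (payoff 4)
  P1 vs Y: payoffs [0, 3, 3] → best response B/C (payoff 3)
  P1 vs Z: payoffs [4, 0, 2] → best response A (payoff 4)
  P2 vs A: payoffs [4, 1, 2] → best response X (payoff 4)
  P2 vs B: payoffs [0, 2, 1] → best response Y (payoff 2)
  P2 vs C: payoffs [0, 2, 2] → best response Y/Z (payoff 2)
Mutual best responses: (A,X), (B,Y), (C,Y) → Nash equilibria.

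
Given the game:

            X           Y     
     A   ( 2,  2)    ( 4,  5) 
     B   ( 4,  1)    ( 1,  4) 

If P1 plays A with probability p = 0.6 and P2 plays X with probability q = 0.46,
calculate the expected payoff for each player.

E[P1] = 2.8, E[P2] = 3.22

Work:
E[P1] = p·q·π₁(A,X) + p·(1-q)·π₁(A,Y) + (1-p)·q·π₁(B,X) + (1-p)·(1-q)·π₁(B,Y)
= 0.6·0.46·2 + 0.6·0.54·4 + 0.4·0.46·4 + 0.4·0.54·1
= 2.8

E[P2] = 3.22 (similar calculation)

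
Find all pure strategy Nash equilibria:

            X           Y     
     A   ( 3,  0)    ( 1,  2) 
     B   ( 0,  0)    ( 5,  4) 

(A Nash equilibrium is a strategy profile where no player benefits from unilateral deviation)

Nash equilibrium: (B, Y)

Work:
Best responses:
  P1 vs X: payoffs [3, 0] → best response A (payoff 3)
  P1 vs Y: payoffs [1, 5] → best response B (payoff 5)
  P2 vs A: payoffs [0, 2] → best response Y (payoff 2)
  P2 vs B: payoffs [0, 4] → best response Y (payoff 4)
Mutual best responses: (B,Y) → Nash equilibria.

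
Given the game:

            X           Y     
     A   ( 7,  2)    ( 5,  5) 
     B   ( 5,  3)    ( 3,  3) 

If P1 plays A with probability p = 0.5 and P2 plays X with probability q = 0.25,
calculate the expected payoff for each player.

E[P1] = 4.5, E[P2] = 3.625

Work:
E[P1] = p·q·π₁(A,X) + p·(1-q)·π₁(A,Y) + (1-p)·q·π₁(B,X) + (1-p)·(1-q)·π₁(B,Y)
= 0.5·0.25·7 + 0.5·0.75·5 + 0.5·0.25·5 + 0.5·0.75·3
= 4.5

E[P2] = 3.625 (similar calculation)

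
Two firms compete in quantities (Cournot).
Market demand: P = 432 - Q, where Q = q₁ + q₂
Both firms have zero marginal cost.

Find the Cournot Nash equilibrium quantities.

q₁* = q₂* = 144.0; P* = 144.0

Work:
Profit: π_i = P·q_i = (a - q_i - q_j)·q_i
FOC: ∂π_i/∂q_i = a - 2q_i - q_j = 0
Reaction function: q_i = (432 - q_j)/2
Symmetry: q* = 432/3 = 144.0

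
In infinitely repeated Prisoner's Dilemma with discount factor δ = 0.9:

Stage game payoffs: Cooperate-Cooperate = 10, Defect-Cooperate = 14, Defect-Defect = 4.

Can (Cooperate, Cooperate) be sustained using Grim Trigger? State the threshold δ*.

δ* = 0.4; since δ = 0.9 ≥ 0.4, cooperation can be sustained

Work:
For Grim Trigger:
Cooperate forever: 10/(1-δ)
Defect then punished: 14 + 4·δ/(1-δ)
Need: 10/(1-δ) ≥ 14 + 4·δ/(1-δ)
Solving: δ ≥ (T-R)/(T-P) = (14-10)/(14-4) = 0.4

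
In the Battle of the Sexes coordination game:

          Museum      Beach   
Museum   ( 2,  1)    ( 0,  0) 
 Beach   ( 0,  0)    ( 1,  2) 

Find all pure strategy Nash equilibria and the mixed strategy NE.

Pure NE: (Museum, Museum) and (Beach, Beach); Mixed NE: p = 0.6667, q = 0.3333

Work:
Check pure NE:
(Museum, Museum): (2, 1) - no unilateral deviation beneficial
(Beach, Beach): (1, 2) - no unilateral deviation beneficial
Mixed NE: P1 plays Museum with p = 0.6667, P2 plays Museum with q = 0.3333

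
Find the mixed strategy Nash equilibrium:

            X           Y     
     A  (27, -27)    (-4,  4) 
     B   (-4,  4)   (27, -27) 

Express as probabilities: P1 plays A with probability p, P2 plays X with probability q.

p = 0.5, q = 0.5

Work:
Find probabilities that make opponent indifferent:
P2 chooses q to make P1 indifferent between A and B
P1 chooses p to make P2 indifferent between X and Y
Mixed NE: P1 plays (A: 0.5, B: 0.5), P2 plays (X: 0.5, Y: 0.5)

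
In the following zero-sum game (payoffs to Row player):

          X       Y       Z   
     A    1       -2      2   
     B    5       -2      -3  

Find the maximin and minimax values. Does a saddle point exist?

Maximin = -2, Minimax = -2, Saddle: True

Work:
Row minimums: [-2, -3] → maximin = -2
Column maximums: [5, -2, 2] → minimax = -2
Saddle point exists! Game value = -2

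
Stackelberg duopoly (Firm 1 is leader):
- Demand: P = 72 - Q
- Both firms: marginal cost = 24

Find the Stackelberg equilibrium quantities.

q₁* (leader) = 24.0, q₂* (follower) = 12.0

Work:
Follower's reaction: q₂ = (a - c - q₁)/2
Leader substitutes: π₁ = q₁·(a - q₁ - (a-c-q₁)/2 - c)
FOC: q₁* = (72 - 24)/2 = 24.00
Then: q₂* = (72 - 24 - 24.0)/2 = 12.00
Leader has first-mover advantage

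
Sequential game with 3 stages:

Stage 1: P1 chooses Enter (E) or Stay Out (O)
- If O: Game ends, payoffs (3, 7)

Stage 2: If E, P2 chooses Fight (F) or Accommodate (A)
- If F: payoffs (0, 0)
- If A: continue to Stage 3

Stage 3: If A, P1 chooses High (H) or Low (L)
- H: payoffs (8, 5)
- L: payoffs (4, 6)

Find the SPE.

SPE: (E, A, H); Outcome (8, 5)

Work:
Stage 3: P1 chooses H (8 vs 4)
Stage 2: P2: F->0, A->5 (anticipating H). Choose A
Stage 1: P1: O->3, E->8 (anticipating A, H). Choose E
SPE path: E -> A -> H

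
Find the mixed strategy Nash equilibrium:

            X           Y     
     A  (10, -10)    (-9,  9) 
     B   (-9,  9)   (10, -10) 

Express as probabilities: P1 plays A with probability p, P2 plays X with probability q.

p = 0.5, q = 0.5

Work:
Find probabilities that make opponent indifferent:
P2 chooses q to make P1 indifferent between A and B
P1 chooses p to make P2 indifferent between X and Y
Mixed NE: P1 plays (A: 0.5, B: 0.5), P2 plays (X: 0.5, Y: 0.5)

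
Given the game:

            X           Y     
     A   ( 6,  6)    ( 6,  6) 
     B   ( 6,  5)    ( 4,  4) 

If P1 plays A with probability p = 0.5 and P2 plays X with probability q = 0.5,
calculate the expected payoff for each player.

E[P1] = 5.5, E[P2] = 5.25

Work:
E[P1] = p·q·π₁(A,X) + p·(1-q)·π₁(A,Y) + (1-p)·q·π₁(B,X) + (1-p)·(1-q)·π₁(B,Y)
= 0.5·0.5·6 + 0.5·0.5·6 + 0.5·0.5·6 + 0.5·0.5·4
= 5.5

E[P2] = 5.25 (similar calculation)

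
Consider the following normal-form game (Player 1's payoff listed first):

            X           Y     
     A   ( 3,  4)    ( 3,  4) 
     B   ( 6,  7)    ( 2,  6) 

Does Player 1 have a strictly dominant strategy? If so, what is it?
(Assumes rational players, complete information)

No strictly dominant strategy exists for Player 1

Work:
A strategy strictly dominates another if it gives a strictly higher payoff against every opponent action. Compare each pair of P1's strategies column-by-column:
  A vs B: [3 vs 6, 3 vs 2] → A does not strictly dominate B (column X: 3 ≤ 6)
  B vs A: [6 vs 3, 2 vs 3] → B does not strictly dominate A (column Y: 2 ≤ 3)
No single strategy strictly dominates all others → no strictly dominant strategy.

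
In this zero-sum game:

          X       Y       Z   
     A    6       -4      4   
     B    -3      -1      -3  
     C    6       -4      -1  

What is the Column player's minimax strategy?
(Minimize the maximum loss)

Column should play Y, value = -1

Work:
Column player minimizes Row's maximum payoff:
Column X: max payoff to Row = 6
Column Y: max payoff to Row = -1
Column Z: max payoff to Row = 4
Minimum is -1, achieved by column Y.
Minimax strategy: Y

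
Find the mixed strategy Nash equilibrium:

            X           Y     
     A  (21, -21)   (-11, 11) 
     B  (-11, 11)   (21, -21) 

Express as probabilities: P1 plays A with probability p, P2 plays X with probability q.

p = 0.5, q = 0.5

Work:
Find probabilities that make opponent indifferent:
P2 chooses q to make P1 indifferent between A and B
P1 chooses p to make P2 indifferent between X and Y
Mixed NE: P1 plays (A: 0.5, B: 0.5), P2 plays (X: 0.5, Y: 0.5)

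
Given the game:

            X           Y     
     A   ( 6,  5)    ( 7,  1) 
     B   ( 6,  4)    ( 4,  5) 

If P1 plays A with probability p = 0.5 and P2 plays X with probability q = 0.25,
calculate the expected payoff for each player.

E[P1] = 5.625, E[P2] = 3.375

Work:
E[P1] = p·q·π₁(A,X) + p·(1-q)·π₁(A,Y) + (1-p)·q·π₁(B,X) + (1-p)·(1-q)·π₁(B,Y)
= 0.5·0.25·6 + 0.5·0.75·7 + 0.5·0.25·6 + 0.5·0.75·4
= 5.625

E[P2] = 3.375 (similar calculation)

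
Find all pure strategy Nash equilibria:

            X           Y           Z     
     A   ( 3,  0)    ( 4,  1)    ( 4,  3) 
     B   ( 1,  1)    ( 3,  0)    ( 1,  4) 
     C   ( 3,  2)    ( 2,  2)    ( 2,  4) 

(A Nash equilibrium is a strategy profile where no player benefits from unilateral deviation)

Nash equilibrium: (A, Z)

Work:
Best responses:
  P1 vs X: payoffs [3, 1, 3] → best response A/C (payoff 3)
  P1 vs Y: payoffs [4, 3, 2] → best response A (payoff 4)
  P1 vs Z: payoffs [4, 1, 2] → best response A (payoff 4)
  P2 vs A: payoffs [0, 1, 3] → best response Z (payoff 3)
  P2 vs B: payoffs [1, 0, 4] → best response Z (payoff 4)
  P2 vs C: payoffs [2, 2, 4] → best response Z (payoff 4)
Mutual best responses: (A,Z) → Nash equilibria.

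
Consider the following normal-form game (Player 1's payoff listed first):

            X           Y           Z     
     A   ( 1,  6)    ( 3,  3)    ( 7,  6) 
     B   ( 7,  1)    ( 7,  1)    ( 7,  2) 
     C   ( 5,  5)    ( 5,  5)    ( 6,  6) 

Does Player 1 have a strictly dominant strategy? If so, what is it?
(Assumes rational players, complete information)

No strictly dominant strategy exists for Player 1

Work:
A strategy strictly dominates another if it gives a strictly higher payoff against every opponent action. Compare each pair of P1's strategies column-by-column:
  A vs B: [1 vs 7, 3 vs 7, 7 vs 7] → A does not strictly dominate B (column X: 1 ≤ 7)
  A vs C: [1 vs 5, 3 vs 5, 7 vs 6] → A does not strictly dominate C (column X: 1 ≤ 5)
  B vs A: [7 vs 1, 7 vs 3, 7 vs 7] → B does not strictly dominate A (column Z: 7 ≤ 7)
  B vs C: [7 vs 5, 7 vs 5, 7 vs 6] → B strictly dominates C
  C vs A: [5 vs 1, 5 vs 3, 6 vs 7] → C does not strictly dominate A (column Z: 6 ≤ 7)
  C vs B: [5 vs 7, 5 vs 7, 6 vs 7] → C does not strictly dominate B (column X: 5 ≤ 7)
No single strategy strictly dominates all others → no strictly dominant strategy.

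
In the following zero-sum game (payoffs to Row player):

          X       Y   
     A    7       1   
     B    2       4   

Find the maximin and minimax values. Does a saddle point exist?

Maximin = 2, Minimax = 4, Saddle: False

Work:
Row minimums: [1, 2] → maximin = 2
Column maximums: [7, 4] → minimax = 4
No saddle point (maximin ≠ minimax). Mixed strategy needed.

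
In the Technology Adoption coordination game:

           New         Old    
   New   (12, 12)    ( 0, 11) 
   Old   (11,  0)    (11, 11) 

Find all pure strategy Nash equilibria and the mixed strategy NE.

Pure NE: (New, New) and (Old, Old); Mixed NE: p = 0.9167, q = 0.9167

Work:
Check pure NE:
(New, New): (12, 12) - no unilateral deviation beneficial
(Old, Old): (11, 11) - no unilateral deviation beneficial
Mixed NE: P1 plays New with p = 0.9167, P2 plays New with q = 0.9167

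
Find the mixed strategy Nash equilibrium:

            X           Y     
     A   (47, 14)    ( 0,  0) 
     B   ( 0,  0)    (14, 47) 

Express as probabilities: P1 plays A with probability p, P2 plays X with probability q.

p = 0.7705, q = 0.2295

Work:
Find probabilities that make opponent indifferent:
P2 chooses q to make P1 indifferent between A and B
P1 chooses p to make P2 indifferent between X and Y
Mixed NE: P1 plays (A: 0.7705, B: 0.2295), P2 plays (X: 0.2295, Y: 0.7705)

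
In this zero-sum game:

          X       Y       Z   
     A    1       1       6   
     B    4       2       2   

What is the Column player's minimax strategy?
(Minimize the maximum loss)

Column should play Y, value = 2

Work:
Column player minimizes Row's maximum payoff:
Column X: max payoff to Row = 4
Column Y: max payoff to Row = 2
Column Z: max payoff to Row = 6
Minimum is 2, achieved by column Y.
Minimax strategy: Y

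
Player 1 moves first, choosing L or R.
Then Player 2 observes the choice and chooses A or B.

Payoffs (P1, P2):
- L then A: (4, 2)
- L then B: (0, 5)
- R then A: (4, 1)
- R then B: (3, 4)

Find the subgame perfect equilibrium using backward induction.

P1 plays R, P2 plays B after L and B after R; Payoff (3, 4)

Work:
Backward induction:
After L: P2 chooses B → P1 gets 0
After R: P2 chooses B → P1 gets 3
P1 chooses R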